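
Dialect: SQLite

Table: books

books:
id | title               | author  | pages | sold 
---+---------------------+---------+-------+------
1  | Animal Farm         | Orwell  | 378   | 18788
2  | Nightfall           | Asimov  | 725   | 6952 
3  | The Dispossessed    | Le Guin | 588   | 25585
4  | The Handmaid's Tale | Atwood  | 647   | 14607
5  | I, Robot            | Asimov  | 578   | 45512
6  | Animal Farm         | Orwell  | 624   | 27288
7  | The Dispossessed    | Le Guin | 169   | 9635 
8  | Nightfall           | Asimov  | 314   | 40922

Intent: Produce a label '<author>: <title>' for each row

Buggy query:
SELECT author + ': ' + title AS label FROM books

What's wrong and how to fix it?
Bug: '+' is numeric addition; on text columns SQLite converts them to 0 instead of concatenating

Fix: Use the || operator for string concatenation

Corrected query:
SELECT author || ': ' || title AS label FROM books

Result:
label                      
---------------------------
Orwell: Animal Farm        
Asimov: Nightfall          
Le Guin: The Dispossessed  
Atwood: The Handmaid's Tale
Asimov: I, Robot           
Orwell: Animal Farm        
Le Guin: The Dispossessed  
Asimov: Nightfall          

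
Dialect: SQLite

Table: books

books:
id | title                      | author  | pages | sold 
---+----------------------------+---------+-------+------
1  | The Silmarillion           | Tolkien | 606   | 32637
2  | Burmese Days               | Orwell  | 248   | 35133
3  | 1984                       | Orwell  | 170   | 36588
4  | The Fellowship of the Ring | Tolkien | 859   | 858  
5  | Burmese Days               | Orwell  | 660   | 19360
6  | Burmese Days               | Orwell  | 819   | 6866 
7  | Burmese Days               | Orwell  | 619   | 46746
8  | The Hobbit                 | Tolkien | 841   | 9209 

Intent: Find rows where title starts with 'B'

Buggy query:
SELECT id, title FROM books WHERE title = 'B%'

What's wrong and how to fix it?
Bug: '=' compares the literal string including the % character; pattern matching needs LIKE

Fix: Replace '=' with LIKE so 'B%' is treated as a pattern

Corrected query:
SELECT id, title FROM books WHERE title LIKE 'B%'

Result:
id | title       
---+-------------
2  | Burmese Days
5  | Burmese Days
6  | Burmese Days
7  | Burmese Days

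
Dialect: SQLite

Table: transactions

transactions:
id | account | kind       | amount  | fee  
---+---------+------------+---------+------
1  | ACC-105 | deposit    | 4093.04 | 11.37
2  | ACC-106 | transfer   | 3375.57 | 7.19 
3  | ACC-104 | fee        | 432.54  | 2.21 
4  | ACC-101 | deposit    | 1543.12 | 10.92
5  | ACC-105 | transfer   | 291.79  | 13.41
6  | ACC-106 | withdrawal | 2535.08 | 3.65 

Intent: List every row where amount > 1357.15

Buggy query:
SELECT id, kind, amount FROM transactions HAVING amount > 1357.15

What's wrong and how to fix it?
Bug: HAVING filters the output of aggregation, but this query has no GROUP BY and no aggregate functions, so SQLite rejects it (HAVING clause on a non-aggregate query); the condition here is per row

Fix: Replace HAVING with WHERE since the condition applies to individual rows

Corrected query:
SELECT id, kind, amount FROM transactions WHERE amount > 1357.15

Result:
id | kind       | amount 
---+------------+--------
1  | deposit    | 4093.04
2  | transfer   | 3375.57
4  | deposit    | 1543.12
6  | withdrawal | 2535.08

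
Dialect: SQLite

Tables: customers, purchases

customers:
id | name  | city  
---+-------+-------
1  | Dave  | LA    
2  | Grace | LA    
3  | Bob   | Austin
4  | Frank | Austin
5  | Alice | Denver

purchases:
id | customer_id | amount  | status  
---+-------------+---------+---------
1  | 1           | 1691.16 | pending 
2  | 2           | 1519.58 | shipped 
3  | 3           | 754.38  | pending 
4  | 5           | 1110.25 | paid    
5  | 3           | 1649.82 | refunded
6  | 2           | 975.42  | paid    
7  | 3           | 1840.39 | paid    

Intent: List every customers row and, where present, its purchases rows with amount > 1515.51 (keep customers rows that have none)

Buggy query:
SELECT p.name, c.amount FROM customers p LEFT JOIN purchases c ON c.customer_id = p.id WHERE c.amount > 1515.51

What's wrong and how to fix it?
Bug: Filtering c.amount in WHERE discards the NULL rows produced by LEFT JOIN, turning it into an inner join

Fix: Put 'c.amount > 1515.51' in the JOIN's ON clause instead of WHERE

Corrected query:
SELECT p.name, c.amount FROM customers p LEFT JOIN purchases c ON c.customer_id = p.id AND c.amount > 1515.51

Result:
name  | amount 
------+--------
Dave  | 1691.16
Grace | 1519.58
Bob   | 1649.82
Bob   | 1840.39
Frank | NULL   
Alice | NULL   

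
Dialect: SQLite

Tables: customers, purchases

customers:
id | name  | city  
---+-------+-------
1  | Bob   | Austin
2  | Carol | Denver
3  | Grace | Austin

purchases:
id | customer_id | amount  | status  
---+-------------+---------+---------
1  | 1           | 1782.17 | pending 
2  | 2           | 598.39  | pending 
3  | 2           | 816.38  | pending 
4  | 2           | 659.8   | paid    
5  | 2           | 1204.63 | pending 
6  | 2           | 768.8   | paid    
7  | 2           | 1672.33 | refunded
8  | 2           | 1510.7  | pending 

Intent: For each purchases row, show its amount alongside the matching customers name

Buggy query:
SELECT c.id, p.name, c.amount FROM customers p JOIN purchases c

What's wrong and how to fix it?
Bug: Missing join condition: each purchases row is matched to all customers rows instead of just its own

Fix: Specify the join condition linking the foreign key to the parent id

Corrected query:
SELECT c.id, p.name, c.amount FROM customers p JOIN purchases c ON c.customer_id = p.id

Result:
id | name  | amount 
---+-------+--------
1  | Bob   | 1782.17
2  | Carol | 598.39 
3  | Carol | 816.38 
4  | Carol | 659.8  
5  | Carol | 1204.63
6  | Carol | 768.8  
7  | Carol | 1672.33
8  | Carol | 1510.7 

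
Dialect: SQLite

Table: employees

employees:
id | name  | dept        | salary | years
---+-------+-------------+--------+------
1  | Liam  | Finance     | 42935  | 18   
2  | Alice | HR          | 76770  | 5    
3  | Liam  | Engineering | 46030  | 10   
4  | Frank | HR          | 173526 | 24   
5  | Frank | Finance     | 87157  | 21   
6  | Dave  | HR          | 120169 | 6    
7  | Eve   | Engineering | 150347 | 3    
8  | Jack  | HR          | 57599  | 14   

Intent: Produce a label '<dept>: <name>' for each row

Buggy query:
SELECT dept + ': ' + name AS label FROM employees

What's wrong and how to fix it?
Bug: SQLite uses || for string concatenation; + coerces text to numbers (yielding 0)

Fix: Replace + with || to concatenate text

Corrected query:
SELECT dept || ': ' || name AS label FROM employees

Result:
label            
-----------------
Finance: Liam    
HR: Alice        
Engineering: Liam
HR: Frank        
Finance: Frank   
HR: Dave         
Engineering: Eve 
HR: Jack         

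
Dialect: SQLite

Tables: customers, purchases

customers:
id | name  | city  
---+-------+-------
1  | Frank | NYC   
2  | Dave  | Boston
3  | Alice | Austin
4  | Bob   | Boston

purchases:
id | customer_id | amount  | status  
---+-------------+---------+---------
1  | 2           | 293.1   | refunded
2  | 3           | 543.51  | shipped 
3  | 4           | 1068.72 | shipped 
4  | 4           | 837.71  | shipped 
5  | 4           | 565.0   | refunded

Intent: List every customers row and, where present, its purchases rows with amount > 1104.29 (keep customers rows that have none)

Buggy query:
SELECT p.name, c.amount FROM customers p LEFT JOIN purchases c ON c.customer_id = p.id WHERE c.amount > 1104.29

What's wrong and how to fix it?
Bug: A WHERE condition on the right-hand table after LEFT JOIN drops unmatched parents

Fix: Move the right-table condition into the ON clause so unmatched parents are kept

Corrected query:
SELECT p.name, c.amount FROM customers p LEFT JOIN purchases c ON c.customer_id = p.id AND c.amount > 1104.29

Result:
name  | amount
------+-------
Frank | NULL  
Dave  | NULL  
Alice | NULL  
Bob   | NULL  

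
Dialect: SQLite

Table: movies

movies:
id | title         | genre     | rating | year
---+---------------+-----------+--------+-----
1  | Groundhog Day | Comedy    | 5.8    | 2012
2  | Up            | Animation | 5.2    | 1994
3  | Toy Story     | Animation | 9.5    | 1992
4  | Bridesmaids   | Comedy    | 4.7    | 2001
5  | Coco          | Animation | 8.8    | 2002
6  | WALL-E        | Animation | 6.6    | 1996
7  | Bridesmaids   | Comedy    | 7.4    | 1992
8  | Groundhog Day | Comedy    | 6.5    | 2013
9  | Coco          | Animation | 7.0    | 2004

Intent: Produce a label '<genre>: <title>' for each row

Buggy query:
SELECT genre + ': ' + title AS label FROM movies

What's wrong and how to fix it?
Bug: '+' is numeric addition; on text columns SQLite converts them to 0 instead of concatenating

Fix: Replace + with || to concatenate text

Corrected query:
SELECT genre || ': ' || title AS label FROM movies

Result:
label                
---------------------
Comedy: Groundhog Day
Animation: Up        
Animation: Toy Story 
Comedy: Bridesmaids  
Animation: Coco      
Animation: WALL-E    
Comedy: Bridesmaids  
Comedy: Groundhog Day
Animation: Coco      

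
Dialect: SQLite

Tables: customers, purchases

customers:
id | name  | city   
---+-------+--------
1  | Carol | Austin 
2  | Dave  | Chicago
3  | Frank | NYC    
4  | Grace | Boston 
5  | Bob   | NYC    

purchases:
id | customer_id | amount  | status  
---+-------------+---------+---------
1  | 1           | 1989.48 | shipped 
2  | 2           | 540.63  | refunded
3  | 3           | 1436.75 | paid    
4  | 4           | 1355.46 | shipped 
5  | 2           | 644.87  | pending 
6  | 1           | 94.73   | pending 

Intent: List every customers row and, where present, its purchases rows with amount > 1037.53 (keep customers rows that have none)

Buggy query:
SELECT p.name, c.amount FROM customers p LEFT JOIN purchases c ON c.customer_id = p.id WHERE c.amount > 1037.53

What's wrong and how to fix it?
Bug: A WHERE condition on the right-hand table after LEFT JOIN drops unmatched parents

Fix: Move the right-table condition into the ON clause so unmatched parents are kept

Corrected query:
SELECT p.name, c.amount FROM customers p LEFT JOIN purchases c ON c.customer_id = p.id AND c.amount > 1037.53

Result:
name  | amount 
------+--------
Carol | 1989.48
Dave  | NULL   
Frank | 1436.75
Grace | 1355.46
Bob   | NULL   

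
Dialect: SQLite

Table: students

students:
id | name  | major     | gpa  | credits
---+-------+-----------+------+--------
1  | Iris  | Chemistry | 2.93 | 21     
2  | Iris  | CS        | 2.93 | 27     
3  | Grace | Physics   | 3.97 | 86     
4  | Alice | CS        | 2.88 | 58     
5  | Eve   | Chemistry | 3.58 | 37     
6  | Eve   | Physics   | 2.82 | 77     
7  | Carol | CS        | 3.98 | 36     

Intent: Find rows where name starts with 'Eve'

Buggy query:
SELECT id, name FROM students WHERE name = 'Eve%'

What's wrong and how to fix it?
Bug: Wildcards only work with LIKE; '=' treats '%' as a literal character

Fix: Use LIKE for wildcard pattern matching

Corrected query:
SELECT id, name FROM students WHERE name LIKE 'Eve%'

Result:
id | name
---+-----
5  | Eve 
6  | Eve 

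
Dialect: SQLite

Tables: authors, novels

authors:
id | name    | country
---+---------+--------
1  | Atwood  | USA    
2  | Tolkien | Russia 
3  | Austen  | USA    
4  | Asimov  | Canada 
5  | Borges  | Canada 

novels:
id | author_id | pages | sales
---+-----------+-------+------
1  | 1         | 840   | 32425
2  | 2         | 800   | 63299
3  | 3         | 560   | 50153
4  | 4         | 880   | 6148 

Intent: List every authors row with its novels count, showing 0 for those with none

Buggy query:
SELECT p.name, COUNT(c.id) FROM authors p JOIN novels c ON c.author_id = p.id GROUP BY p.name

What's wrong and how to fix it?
Bug: INNER JOIN drops authors rows that have no matching novels rows

Fix: Use LEFT JOIN so parents without children still appear (COUNT(c.id) gives 0)

Corrected query:
SELECT p.name, COUNT(c.id) FROM authors p LEFT JOIN novels c ON c.author_id = p.id GROUP BY p.name

Result:
name    | COUNT(c.id)
--------+------------
Asimov  | 1          
Atwood  | 1          
Austen  | 1          
Borges  | 0          
Tolkien | 1          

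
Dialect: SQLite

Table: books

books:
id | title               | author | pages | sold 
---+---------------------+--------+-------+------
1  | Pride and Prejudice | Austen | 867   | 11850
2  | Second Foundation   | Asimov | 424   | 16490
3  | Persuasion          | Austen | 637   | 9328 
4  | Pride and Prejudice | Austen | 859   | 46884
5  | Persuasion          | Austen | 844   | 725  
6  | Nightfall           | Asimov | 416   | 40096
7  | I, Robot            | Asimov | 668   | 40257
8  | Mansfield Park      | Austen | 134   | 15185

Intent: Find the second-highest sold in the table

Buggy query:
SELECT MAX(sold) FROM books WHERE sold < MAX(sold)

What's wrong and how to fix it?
Bug: The inner MAX is an aggregate inside WHERE, which is not allowed

Fix: Put the inner MAX in a scalar subquery

Corrected query:
SELECT MAX(sold) FROM books WHERE sold < (SELECT MAX(sold) FROM books)

Result:
MAX(sold)
---------
40257    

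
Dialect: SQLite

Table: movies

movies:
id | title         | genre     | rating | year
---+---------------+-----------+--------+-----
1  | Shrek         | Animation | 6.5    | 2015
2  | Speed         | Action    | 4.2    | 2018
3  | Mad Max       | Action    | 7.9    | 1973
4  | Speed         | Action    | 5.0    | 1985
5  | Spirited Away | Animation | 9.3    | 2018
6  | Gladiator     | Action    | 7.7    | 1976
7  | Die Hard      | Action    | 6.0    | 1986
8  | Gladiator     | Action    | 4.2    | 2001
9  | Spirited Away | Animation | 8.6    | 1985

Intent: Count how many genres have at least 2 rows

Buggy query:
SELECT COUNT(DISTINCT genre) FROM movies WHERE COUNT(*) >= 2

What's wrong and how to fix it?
Bug: COUNT(*) cannot appear in WHERE; the per-group count doesn't exist yet

Fix: Group first with HAVING COUNT(*) >= 2, then COUNT the resulting groups

Corrected query:
SELECT COUNT(*) FROM (SELECT genre FROM movies GROUP BY genre HAVING COUNT(*) >= 2)

Result:
COUNT(*)
--------
2       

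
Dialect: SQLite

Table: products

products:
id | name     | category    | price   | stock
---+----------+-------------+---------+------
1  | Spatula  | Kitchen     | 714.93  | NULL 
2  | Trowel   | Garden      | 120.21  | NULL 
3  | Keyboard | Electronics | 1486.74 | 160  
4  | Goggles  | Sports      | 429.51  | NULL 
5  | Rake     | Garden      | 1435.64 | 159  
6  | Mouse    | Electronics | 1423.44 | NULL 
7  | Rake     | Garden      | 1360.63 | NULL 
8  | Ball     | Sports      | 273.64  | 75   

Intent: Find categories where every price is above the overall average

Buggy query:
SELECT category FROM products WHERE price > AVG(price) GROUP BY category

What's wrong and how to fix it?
Bug: AVG() is an aggregate; it can't sit directly in WHERE

Fix: Compute the overall average in a scalar subquery and compare each group's MIN against it in HAVING

Corrected query:
SELECT category FROM products GROUP BY category HAVING MIN(price) > (SELECT AVG(price) FROM products)

Result:
category   
-----------
Electronics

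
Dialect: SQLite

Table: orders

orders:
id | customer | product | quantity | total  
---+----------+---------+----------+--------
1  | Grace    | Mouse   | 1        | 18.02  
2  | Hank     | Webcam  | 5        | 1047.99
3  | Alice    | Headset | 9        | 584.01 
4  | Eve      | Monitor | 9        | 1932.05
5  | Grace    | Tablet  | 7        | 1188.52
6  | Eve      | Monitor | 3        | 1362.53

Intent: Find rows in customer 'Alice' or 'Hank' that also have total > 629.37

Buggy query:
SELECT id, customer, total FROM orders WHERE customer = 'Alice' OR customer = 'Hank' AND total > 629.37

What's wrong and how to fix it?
Bug: Without parentheses, AND is evaluated before OR, so the total filter only applies to the 'Hank' branch

Fix: Group the OR with parentheses (or use IN), then AND the threshold

Corrected query:
SELECT id, customer, total FROM orders WHERE (customer = 'Alice' OR customer = 'Hank') AND total > 629.37

Result:
id | customer | total  
---+----------+--------
2  | Hank     | 1047.99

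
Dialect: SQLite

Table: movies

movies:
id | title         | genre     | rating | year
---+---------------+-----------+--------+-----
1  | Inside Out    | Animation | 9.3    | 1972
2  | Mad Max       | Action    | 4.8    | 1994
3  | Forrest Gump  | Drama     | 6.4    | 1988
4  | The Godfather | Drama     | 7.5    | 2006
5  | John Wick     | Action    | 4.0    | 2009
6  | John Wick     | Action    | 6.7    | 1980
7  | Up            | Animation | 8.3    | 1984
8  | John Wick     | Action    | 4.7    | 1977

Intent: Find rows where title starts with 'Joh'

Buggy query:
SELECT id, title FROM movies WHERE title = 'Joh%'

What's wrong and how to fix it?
Bug: '=' compares the literal string including the % character; pattern matching needs LIKE

Fix: Replace '=' with LIKE so 'Joh%' is treated as a pattern

Corrected query:
SELECT id, title FROM movies WHERE title LIKE 'Joh%'

Result:
id | title    
---+----------
5  | John Wick
6  | John Wick
8  | John Wick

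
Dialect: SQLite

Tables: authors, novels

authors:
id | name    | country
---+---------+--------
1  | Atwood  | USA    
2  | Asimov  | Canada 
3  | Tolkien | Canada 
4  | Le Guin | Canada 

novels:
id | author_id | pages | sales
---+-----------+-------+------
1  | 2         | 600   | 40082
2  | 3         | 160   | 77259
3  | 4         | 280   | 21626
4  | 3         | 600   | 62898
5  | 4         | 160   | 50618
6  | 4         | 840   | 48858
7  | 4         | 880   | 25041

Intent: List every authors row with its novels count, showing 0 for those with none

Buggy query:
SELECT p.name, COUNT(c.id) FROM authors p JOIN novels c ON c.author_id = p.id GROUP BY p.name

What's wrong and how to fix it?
Bug: INNER JOIN drops authors rows that have no matching novels rows

Fix: Switch to LEFT JOIN to retain unmatched parent rows

Corrected query:
SELECT p.name, COUNT(c.id) FROM authors p LEFT JOIN novels c ON c.author_id = p.id GROUP BY p.name

Result:
name    | COUNT(c.id)
--------+------------
Asimov  | 1          
Atwood  | 0          
Le Guin | 4          
Tolkien | 2          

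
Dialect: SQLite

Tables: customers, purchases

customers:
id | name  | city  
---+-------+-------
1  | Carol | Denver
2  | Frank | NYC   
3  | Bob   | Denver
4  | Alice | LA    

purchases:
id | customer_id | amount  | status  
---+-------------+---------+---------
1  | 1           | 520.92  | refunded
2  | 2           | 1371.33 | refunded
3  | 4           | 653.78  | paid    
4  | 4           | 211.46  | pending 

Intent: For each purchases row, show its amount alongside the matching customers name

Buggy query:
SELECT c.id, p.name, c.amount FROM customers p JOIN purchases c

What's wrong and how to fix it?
Bug: Missing join condition: each purchases row is matched to all customers rows instead of just its own

Fix: Add ON c.customer_id = p.id to the JOIN

Corrected query:
SELECT c.id, p.name, c.amount FROM customers p JOIN purchases c ON c.customer_id = p.id

Result:
id | name  | amount 
---+-------+--------
1  | Carol | 520.92 
2  | Frank | 1371.33
3  | Alice | 653.78 
4  | Alice | 211.46 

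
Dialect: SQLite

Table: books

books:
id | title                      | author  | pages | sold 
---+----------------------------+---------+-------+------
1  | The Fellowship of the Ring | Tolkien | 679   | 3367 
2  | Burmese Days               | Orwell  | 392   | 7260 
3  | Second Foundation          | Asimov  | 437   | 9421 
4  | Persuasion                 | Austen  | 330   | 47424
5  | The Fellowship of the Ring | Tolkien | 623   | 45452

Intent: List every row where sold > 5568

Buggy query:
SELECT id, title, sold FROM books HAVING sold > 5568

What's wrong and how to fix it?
Bug: This is a non-aggregate query (no GROUP BY, no aggregates), so in SQLite the HAVING clause is invalid here; a row-level condition belongs in WHERE

Fix: Replace HAVING with WHERE since the condition applies to individual rows

Corrected query:
SELECT id, title, sold FROM books WHERE sold > 5568

Result:
id | title                      | sold 
---+----------------------------+------
2  | Burmese Days               | 7260 
3  | Second Foundation          | 9421 
4  | Persuasion                 | 47424
5  | The Fellowship of the Ring | 45452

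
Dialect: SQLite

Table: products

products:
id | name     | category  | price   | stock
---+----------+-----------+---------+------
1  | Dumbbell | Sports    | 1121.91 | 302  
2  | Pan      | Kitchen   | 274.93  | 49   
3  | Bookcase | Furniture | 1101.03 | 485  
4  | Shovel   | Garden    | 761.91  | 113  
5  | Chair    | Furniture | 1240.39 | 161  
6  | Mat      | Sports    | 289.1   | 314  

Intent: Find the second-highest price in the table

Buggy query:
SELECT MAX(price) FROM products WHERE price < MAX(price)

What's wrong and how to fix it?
Bug: The inner MAX is an aggregate inside WHERE, which is not allowed

Fix: Put the inner MAX in a scalar subquery

Corrected query:
SELECT MAX(price) FROM products WHERE price < (SELECT MAX(price) FROM products)

Result:
MAX(price)
----------
1121.91   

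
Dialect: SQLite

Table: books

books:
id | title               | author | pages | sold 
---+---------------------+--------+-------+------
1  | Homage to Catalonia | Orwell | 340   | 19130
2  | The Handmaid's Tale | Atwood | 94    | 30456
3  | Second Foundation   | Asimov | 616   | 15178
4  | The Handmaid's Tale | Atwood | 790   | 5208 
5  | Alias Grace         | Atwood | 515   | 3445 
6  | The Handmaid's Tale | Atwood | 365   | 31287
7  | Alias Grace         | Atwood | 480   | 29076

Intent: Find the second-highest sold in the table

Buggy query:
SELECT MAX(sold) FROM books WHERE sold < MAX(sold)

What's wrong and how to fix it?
Bug: MAX(sold) on the right of the comparison is an aggregate-in-WHERE error

Fix: Put the inner MAX in a scalar subquery

Corrected query:
SELECT MAX(sold) FROM books WHERE sold < (SELECT MAX(sold) FROM books)

Result:
MAX(sold)
---------
30456    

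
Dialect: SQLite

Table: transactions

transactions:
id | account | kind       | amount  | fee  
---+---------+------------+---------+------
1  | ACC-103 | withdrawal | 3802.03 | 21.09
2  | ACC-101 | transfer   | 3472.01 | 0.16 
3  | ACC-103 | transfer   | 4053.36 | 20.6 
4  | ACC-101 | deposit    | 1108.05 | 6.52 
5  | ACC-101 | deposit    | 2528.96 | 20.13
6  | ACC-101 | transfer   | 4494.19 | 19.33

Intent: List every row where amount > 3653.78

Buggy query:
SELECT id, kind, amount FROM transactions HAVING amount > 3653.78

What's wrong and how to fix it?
Bug: HAVING filters the output of aggregation, but this query has no GROUP BY and no aggregate functions, so SQLite rejects it (HAVING clause on a non-aggregate query); the condition here is per row

Fix: Replace HAVING with WHERE since the condition applies to individual rows

Corrected query:
SELECT id, kind, amount FROM transactions WHERE amount > 3653.78

Result:
id | kind       | amount 
---+------------+--------
1  | withdrawal | 3802.03
3  | transfer   | 4053.36
6  | transfer   | 4494.19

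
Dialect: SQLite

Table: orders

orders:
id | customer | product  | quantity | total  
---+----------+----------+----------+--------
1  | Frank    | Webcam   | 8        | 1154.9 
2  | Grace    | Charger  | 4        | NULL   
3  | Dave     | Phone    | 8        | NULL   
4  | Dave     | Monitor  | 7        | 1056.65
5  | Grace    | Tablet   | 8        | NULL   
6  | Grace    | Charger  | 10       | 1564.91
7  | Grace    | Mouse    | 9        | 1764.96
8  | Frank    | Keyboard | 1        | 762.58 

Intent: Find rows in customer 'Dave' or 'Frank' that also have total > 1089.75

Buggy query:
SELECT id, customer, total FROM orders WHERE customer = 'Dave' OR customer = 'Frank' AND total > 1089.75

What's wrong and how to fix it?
Bug: Without parentheses, AND is evaluated before OR, so the total filter only applies to the 'Frank' branch

Fix: Add parentheses around the OR so the AND applies to both alternatives

Corrected query:
SELECT id, customer, total FROM orders WHERE (customer = 'Dave' OR customer = 'Frank') AND total > 1089.75

Result:
id | customer | total 
---+----------+-------
1  | Frank    | 1154.9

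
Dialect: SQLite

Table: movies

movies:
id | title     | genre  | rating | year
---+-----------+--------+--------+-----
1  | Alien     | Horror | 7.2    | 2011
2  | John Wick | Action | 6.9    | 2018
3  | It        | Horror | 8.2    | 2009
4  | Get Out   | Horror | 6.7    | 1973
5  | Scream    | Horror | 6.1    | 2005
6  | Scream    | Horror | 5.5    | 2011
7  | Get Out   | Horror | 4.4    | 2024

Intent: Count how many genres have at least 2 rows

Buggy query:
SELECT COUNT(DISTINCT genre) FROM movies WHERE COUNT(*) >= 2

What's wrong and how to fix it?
Bug: WHERE filters individual rows, not groups, so a group-level COUNT is invalid there

Fix: Group first with HAVING COUNT(*) >= 2, then COUNT the resulting groups

Corrected query:
SELECT COUNT(*) FROM (SELECT genre FROM movies GROUP BY genre HAVING COUNT(*) >= 2)

Result:
COUNT(*)
--------
1       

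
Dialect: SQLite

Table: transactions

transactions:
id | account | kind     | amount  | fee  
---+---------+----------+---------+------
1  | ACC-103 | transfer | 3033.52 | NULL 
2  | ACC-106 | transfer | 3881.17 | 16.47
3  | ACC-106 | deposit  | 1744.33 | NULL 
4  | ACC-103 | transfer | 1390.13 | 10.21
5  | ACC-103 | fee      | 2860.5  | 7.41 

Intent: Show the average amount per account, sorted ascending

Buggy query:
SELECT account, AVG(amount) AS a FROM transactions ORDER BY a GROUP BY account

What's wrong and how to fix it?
Bug: GROUP BY must precede ORDER BY

Fix: Reorder: SELECT … FROM … GROUP BY … ORDER BY …

Corrected query:
SELECT account, AVG(amount) AS a FROM transactions GROUP BY account ORDER BY a

Result:
account | a      
--------+--------
ACC-103 | 2428.05
ACC-106 | 2812.75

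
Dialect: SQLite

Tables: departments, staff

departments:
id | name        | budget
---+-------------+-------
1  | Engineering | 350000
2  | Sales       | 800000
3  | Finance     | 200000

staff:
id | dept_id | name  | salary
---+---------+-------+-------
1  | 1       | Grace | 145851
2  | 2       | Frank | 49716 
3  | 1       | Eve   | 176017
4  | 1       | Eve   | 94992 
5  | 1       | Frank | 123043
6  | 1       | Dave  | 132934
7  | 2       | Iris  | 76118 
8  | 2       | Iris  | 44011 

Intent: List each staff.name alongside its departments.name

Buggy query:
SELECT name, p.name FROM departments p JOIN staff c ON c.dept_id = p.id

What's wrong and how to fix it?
Bug: 'name' exists in both joined tables, so the database can't tell which one is meant

Fix: Prefix ambiguous columns with the table alias

Corrected query:
SELECT c.name, p.name FROM departments p JOIN staff c ON c.dept_id = p.id

Result:
name  | name       
------+------------
Grace | Engineering
Frank | Sales      
Eve   | Engineering
Eve   | Engineering
Frank | Engineering
Dave  | Engineering
Iris  | Sales      
Iris  | Sales      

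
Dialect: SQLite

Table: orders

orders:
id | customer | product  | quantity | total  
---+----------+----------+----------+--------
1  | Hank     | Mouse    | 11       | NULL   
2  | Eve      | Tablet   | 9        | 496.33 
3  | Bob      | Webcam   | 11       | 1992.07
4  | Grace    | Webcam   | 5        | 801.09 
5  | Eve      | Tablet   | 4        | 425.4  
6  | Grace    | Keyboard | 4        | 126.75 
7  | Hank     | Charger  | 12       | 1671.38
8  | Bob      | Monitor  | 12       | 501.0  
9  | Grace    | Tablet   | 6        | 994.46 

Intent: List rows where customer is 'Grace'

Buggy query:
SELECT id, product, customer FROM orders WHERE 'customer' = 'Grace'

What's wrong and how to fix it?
Bug: Single quotes denote string literals in SQL; the column name is being compared as a constant string

Fix: Remove the quotes around the column name (or use double quotes for an identifier)

Corrected query:
SELECT id, product, customer FROM orders WHERE customer = 'Grace'

Result:
id | product  | customer
---+----------+---------
4  | Webcam   | Grace   
6  | Keyboard | Grace   
9  | Tablet   | Grace   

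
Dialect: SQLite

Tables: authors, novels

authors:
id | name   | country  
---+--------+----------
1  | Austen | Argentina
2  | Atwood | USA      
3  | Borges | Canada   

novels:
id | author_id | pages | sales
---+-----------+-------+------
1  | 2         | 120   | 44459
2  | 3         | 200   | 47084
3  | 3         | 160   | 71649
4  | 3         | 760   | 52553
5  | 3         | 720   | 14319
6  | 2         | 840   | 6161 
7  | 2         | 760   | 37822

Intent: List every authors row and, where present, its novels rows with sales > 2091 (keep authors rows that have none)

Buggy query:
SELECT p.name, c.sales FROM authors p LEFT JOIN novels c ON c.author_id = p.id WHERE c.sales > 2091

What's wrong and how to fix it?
Bug: Filtering c.sales in WHERE discards the NULL rows produced by LEFT JOIN, turning it into an inner join

Fix: Move the right-table condition into the ON clause so unmatched parents are kept

Corrected query:
SELECT p.name, c.sales FROM authors p LEFT JOIN novels c ON c.author_id = p.id AND c.sales > 2091

Result:
name   | sales
-------+------
Austen | NULL 
Atwood | 6161 
Atwood | 37822
Atwood | 44459
Borges | 14319
Borges | 47084
Borges | 52553
Borges | 71649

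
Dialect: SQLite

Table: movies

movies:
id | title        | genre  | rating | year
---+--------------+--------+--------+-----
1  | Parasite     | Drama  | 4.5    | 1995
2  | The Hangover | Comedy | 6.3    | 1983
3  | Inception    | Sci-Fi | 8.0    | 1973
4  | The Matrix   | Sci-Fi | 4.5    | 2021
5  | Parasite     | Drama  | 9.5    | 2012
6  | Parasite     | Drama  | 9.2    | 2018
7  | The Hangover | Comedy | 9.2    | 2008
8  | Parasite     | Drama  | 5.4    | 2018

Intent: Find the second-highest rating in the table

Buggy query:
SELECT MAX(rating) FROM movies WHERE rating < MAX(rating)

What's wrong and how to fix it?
Bug: MAX(rating) on the right of the comparison is an aggregate-in-WHERE error

Fix: Compute the overall MAX in a subquery, then take MAX of rows below it

Corrected query:
SELECT MAX(rating) FROM movies WHERE rating < (SELECT MAX(rating) FROM movies)

Result:
MAX(rating)
-----------
9.2        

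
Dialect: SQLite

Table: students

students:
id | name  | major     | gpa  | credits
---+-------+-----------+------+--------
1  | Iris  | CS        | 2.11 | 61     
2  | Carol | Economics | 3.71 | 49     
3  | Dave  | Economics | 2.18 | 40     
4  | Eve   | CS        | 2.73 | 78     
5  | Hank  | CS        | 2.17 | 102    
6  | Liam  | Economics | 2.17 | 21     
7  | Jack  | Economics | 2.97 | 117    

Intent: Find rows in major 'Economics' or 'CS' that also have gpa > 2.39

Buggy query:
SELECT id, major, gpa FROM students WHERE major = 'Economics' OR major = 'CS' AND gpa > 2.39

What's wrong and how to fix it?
Bug: AND binds tighter than OR, so this parses as major = 'Economics' OR (major = 'CS' AND gpa > 2.39)

Fix: Group the OR with parentheses (or use IN), then AND the threshold

Corrected query:
SELECT id, major, gpa FROM students WHERE (major = 'Economics' OR major = 'CS') AND gpa > 2.39

Result:
id | major     | gpa 
---+-----------+-----
2  | Economics | 3.71
4  | CS        | 2.73
7  | Economics | 2.97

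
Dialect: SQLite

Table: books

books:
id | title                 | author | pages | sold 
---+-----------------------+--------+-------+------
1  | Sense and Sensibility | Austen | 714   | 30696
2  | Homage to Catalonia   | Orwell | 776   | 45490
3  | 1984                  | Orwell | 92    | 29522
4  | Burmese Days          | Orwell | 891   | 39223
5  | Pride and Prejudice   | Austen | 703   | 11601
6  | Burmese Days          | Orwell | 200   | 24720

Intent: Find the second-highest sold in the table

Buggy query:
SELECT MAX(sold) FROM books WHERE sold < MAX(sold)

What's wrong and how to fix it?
Bug: The inner MAX is an aggregate inside WHERE, which is not allowed

Fix: Put the inner MAX in a scalar subquery

Corrected query:
SELECT MAX(sold) FROM books WHERE sold < (SELECT MAX(sold) FROM books)

Result:
MAX(sold)
---------
39223    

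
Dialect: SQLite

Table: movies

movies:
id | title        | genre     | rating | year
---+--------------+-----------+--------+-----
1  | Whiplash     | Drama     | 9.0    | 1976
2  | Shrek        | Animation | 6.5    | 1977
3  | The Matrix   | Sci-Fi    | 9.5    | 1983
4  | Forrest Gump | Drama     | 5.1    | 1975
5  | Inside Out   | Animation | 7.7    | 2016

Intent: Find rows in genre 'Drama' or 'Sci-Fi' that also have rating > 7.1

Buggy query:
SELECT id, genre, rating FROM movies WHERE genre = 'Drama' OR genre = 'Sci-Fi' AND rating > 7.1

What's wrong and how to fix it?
Bug: Without parentheses, AND is evaluated before OR, so the rating filter only applies to the 'Sci-Fi' branch

Fix: Add parentheses around the OR so the AND applies to both alternatives

Corrected query:
SELECT id, genre, rating FROM movies WHERE (genre = 'Drama' OR genre = 'Sci-Fi') AND rating > 7.1

Result:
id | genre  | rating
---+--------+-------
1  | Drama  | 9     
3  | Sci-Fi | 9.5   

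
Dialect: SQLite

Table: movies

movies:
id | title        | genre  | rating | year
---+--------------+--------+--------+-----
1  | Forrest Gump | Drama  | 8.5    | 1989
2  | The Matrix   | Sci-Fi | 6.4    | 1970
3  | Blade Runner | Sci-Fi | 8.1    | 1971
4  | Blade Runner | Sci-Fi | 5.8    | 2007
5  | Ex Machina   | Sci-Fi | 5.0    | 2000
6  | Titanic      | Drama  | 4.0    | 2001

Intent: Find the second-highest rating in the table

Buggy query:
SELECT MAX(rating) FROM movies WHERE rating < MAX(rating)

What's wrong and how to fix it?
Bug: The inner MAX is an aggregate inside WHERE, which is not allowed

Fix: Compute the overall MAX in a subquery, then take MAX of rows below it

Corrected query:
SELECT MAX(rating) FROM movies WHERE rating < (SELECT MAX(rating) FROM movies)

Result:
MAX(rating)
-----------
8.1        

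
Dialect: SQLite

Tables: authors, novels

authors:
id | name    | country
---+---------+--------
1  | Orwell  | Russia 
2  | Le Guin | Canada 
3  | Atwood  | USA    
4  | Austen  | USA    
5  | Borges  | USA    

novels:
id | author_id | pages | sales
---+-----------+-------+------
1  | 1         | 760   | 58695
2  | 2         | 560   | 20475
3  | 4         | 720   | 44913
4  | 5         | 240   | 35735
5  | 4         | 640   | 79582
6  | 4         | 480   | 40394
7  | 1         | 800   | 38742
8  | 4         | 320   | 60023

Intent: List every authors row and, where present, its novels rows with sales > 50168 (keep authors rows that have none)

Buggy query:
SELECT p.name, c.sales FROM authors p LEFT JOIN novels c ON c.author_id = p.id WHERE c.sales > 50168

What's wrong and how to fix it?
Bug: Filtering c.sales in WHERE discards the NULL rows produced by LEFT JOIN, turning it into an inner join

Fix: Move the right-table condition into the ON clause so unmatched parents are kept

Corrected query:
SELECT p.name, c.sales FROM authors p LEFT JOIN novels c ON c.author_id = p.id AND c.sales > 50168

Result:
name    | sales
--------+------
Orwell  | 58695
Le Guin | NULL 
Atwood  | NULL 
Austen  | 60023
Austen  | 79582
Borges  | NULL 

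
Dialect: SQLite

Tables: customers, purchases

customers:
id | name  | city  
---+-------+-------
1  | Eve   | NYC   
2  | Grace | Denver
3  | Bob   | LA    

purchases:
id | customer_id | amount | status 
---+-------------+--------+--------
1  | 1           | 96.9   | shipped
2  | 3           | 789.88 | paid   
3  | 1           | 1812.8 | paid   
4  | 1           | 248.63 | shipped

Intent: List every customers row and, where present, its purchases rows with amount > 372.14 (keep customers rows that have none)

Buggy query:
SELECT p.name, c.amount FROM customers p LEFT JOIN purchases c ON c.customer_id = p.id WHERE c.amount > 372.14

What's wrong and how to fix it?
Bug: A WHERE condition on the right-hand table after LEFT JOIN drops unmatched parents

Fix: Move the right-table condition into the ON clause so unmatched parents are kept

Corrected query:
SELECT p.name, c.amount FROM customers p LEFT JOIN purchases c ON c.customer_id = p.id AND c.amount > 372.14

Result:
name  | amount
------+-------
Eve   | 1812.8
Grace | NULL  
Bob   | 789.88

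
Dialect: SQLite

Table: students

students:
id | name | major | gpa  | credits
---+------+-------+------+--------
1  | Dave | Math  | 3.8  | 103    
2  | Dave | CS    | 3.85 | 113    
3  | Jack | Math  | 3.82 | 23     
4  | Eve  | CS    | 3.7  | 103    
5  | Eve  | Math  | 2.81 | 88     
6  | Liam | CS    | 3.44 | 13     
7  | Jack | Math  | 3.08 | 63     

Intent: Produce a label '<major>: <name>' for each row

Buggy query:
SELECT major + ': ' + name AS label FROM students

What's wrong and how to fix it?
Bug: SQLite uses || for string concatenation; + coerces text to numbers (yielding 0)

Fix: Replace + with || to concatenate text

Corrected query:
SELECT major || ': ' || name AS label FROM students

Result:
label     
----------
Math: Dave
CS: Dave  
Math: Jack
CS: Eve   
Math: Eve 
CS: Liam  
Math: Jack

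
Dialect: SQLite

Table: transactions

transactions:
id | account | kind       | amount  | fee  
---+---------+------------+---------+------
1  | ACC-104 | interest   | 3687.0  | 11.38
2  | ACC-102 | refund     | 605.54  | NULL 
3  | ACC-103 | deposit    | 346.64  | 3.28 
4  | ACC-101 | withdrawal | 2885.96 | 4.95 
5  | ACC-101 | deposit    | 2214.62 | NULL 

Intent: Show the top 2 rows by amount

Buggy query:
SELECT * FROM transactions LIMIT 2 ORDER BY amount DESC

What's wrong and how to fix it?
Bug: LIMIT must come after ORDER BY

Fix: Sort with ORDER BY, then apply LIMIT

Corrected query:
SELECT * FROM transactions ORDER BY amount DESC LIMIT 2

Result:
id | account | kind       | amount  | fee  
---+---------+------------+---------+------
1  | ACC-104 | interest   | 3687    | 11.38
4  | ACC-101 | withdrawal | 2885.96 | 4.95 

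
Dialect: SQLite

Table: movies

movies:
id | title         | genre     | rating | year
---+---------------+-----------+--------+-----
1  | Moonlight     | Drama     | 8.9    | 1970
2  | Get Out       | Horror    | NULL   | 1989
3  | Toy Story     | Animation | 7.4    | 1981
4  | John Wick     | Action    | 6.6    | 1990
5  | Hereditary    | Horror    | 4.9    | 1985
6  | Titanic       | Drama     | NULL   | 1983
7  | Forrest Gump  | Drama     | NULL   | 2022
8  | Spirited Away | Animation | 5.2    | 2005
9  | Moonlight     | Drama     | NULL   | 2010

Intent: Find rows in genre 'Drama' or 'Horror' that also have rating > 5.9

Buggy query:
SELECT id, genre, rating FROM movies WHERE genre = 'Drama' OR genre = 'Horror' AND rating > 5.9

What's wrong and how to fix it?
Bug: AND binds tighter than OR, so this parses as genre = 'Drama' OR (genre = 'Horror' AND rating > 5.9)

Fix: Add parentheses around the OR so the AND applies to both alternatives

Corrected query:
SELECT id, genre, rating FROM movies WHERE (genre = 'Drama' OR genre = 'Horror') AND rating > 5.9

Result:
id | genre | rating
---+-------+-------
1  | Drama | 8.9   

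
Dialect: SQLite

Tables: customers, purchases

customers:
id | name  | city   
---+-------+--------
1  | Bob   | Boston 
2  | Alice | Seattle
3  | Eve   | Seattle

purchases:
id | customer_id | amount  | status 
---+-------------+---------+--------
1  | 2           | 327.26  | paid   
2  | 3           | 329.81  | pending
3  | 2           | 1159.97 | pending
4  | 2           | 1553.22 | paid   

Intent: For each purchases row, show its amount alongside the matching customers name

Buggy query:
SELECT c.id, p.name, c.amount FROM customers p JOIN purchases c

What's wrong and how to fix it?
Bug: Missing join condition: each purchases row is matched to all customers rows instead of just its own

Fix: Specify the join condition linking the foreign key to the parent id

Corrected query:
SELECT c.id, p.name, c.amount FROM customers p JOIN purchases c ON c.customer_id = p.id

Result:
id | name  | amount 
---+-------+--------
1  | Alice | 327.26 
2  | Eve   | 329.81 
3  | Alice | 1159.97
4  | Alice | 1553.22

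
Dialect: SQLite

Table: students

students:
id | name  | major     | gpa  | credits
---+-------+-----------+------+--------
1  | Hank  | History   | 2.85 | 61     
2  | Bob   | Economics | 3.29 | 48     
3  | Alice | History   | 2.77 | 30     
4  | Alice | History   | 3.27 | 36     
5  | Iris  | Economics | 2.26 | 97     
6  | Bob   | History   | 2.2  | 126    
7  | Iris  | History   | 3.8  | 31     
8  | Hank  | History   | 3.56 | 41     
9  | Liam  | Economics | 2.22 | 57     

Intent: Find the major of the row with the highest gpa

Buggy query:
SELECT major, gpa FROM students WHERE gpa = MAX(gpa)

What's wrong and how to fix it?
Bug: MAX(gpa) is an aggregate and cannot be used directly in WHERE

Fix: Wrap MAX in a scalar subquery so WHERE compares against a single value

Corrected query:
SELECT major, gpa FROM students WHERE gpa = (SELECT MAX(gpa) FROM students)

Result:
major   | gpa
--------+----
History | 3.8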